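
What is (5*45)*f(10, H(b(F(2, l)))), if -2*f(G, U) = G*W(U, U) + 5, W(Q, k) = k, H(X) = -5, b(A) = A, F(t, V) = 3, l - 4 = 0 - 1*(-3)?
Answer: 10125/2 ≈ 5062.5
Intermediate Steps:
l = 7 (l = 4 + (0 - 1*(-3)) = 4 + (0 + 3) = 4 + 3 = 7)
f(G, U) = -5/2 - G*U/2 (f(G, U) = -(G*U + 5)/2 = -(5 + G*U)/2 = -5/2 - G*U/2)
(5*45)*f(10, H(b(F(2, l)))) = (5*45)*(-5/2 - ½*10*(-5)) = 225*(-5/2 + 25) = 225*(45/2) = 10125/2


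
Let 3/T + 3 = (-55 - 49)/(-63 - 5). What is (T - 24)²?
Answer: 423801/625 ≈ 678.08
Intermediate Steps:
T = -51/25 (T = 3/(-3 + (-55 - 49)/(-63 - 5)) = 3/(-3 - 104/(-68)) = 3/(-3 - 104*(-1/68)) = 3/(-3 + 26/17) = 3/(-25/17) = 3*(-17/25) = -51/25 ≈ -2.0400)
(T - 24)² = (-51/25 - 24)² = (-651/25)² = 423801/625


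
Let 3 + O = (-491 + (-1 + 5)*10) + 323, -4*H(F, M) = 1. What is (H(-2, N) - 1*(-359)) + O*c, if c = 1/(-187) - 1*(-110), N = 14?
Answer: -10509811/748 ≈ -14051.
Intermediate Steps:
H(F, M) = -¼ (H(F, M) = -¼*1 = -¼)
c = 20569/187 (c = -1/187 + 110 = 20569/187 ≈ 109.99)
O = -131 (O = -3 + ((-491 + (-1 + 5)*10) + 323) = -3 + ((-491 + 4*10) + 323) = -3 + ((-491 + 40) + 323) = -3 + (-451 + 323) = -3 - 128 = -131)
(H(-2, N) - 1*(-359)) + O*c = (-¼ - 1*(-359)) - 131*20569/187 = (-¼ + 359) - 2694539/187 = 1435/4 - 2694539/187 = -10509811/748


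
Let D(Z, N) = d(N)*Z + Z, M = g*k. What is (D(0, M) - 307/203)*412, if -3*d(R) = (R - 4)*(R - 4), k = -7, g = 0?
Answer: -126484/203 ≈ -623.07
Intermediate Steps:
d(R) = -(-4 + R)²/3 (d(R) = -(R - 4)*(R - 4)/3 = -(-4 + R)*(-4 + R)/3 = -(-4 + R)²/3)
M = 0 (M = 0*(-7) = 0)
D(Z, N) = Z - Z*(-4 + N)²/3 (D(Z, N) = (-(-4 + N)²/3)*Z + Z = -Z*(-4 + N)²/3 + Z = Z - Z*(-4 + N)²/3)
(D(0, M) - 307/203)*412 = ((0 - ⅓*0*(-4 + 0)²) - 307/203)*412 = ((0 - ⅓*0*(-4)²) - 307*1/203)*412 = ((0 - ⅓*0*16) - 307/203)*412 = ((0 + 0) - 307/203)*412 = (0 - 307/203)*412 = -307/203*412 = -126484/203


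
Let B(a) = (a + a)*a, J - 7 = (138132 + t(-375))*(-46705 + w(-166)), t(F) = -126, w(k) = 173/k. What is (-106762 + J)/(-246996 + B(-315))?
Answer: 89167187879/671553 ≈ 1.3278e+5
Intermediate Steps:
J = -534994266028/83 (J = 7 + (138132 - 126)*(-46705 + 173/(-166)) = 7 + 138006*(-46705 + 173*(-1/166)) = 7 + 138006*(-46705 - 173/166) = 7 + 138006*(-7753203/166) = 7 - 534994266609/83 = -534994266028/83 ≈ -6.4457e+9)
B(a) = 2*a² (B(a) = (2*a)*a = 2*a²)
(-106762 + J)/(-246996 + B(-315)) = (-106762 - 534994266028/83)/(-246996 + 2*(-315)²) = -535003127274/(83*(-246996 + 2*99225)) = -535003127274/(83*(-246996 + 198450)) = -535003127274/83/(-48546) = -535003127274/83*(-1/48546) = 89167187879/671553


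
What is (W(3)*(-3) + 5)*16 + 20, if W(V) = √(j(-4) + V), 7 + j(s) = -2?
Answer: 100 - 48*I*√6 ≈ 100.0 - 117.58*I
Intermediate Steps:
j(s) = -9 (j(s) = -7 - 2 = -9)
W(V) = √(-9 + V)
(W(3)*(-3) + 5)*16 + 20 = (√(-9 + 3)*(-3) + 5)*16 + 20 = (√(-6)*(-3) + 5)*16 + 20 = ((I*√6)*(-3) + 5)*16 + 20 = (-3*I*√6 + 5)*16 + 20 = (5 - 3*I*√6)*16 + 20 = (80 - 48*I*√6) + 20 = 100 - 48*I*√6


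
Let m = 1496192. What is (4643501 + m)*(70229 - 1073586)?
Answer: -6160303949401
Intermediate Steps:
(4643501 + m)*(70229 - 1073586) = (4643501 + 1496192)*(70229 - 1073586) = 6139693*(-1003357) = -6160303949401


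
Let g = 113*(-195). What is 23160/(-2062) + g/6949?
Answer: -103187505/7164419 ≈ -14.403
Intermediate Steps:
g = -22035
23160/(-2062) + g/6949 = 23160/(-2062) - 22035/6949 = 23160*(-1/2062) - 22035*1/6949 = -11580/1031 - 22035/6949 = -103187505/7164419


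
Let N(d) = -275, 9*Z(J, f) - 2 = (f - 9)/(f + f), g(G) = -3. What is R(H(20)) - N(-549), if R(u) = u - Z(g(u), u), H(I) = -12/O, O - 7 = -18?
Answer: 218807/792 ≈ 276.27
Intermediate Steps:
Z(J, f) = 2/9 + (-9 + f)/(18*f) (Z(J, f) = 2/9 + ((f - 9)/(f + f))/9 = 2/9 + ((-9 + f)/((2*f)))/9 = 2/9 + ((-9 + f)*(1/(2*f)))/9 = 2/9 + ((-9 + f)/(2*f))/9 = 2/9 + (-9 + f)/(18*f))
O = -11 (O = 7 - 18 = -11)
H(I) = 12/11 (H(I) = -12/(-11) = -12*(-1/11) = 12/11)
R(u) = u - (-9 + 5*u)/(18*u)
R(H(20)) - N(-549) = (-5/18 + 12/11 + 1/(2*(12/11))) - 1*(-275) = (-5/18 + 12/11 + (½)*(11/12)) + 275 = (-5/18 + 12/11 + 11/24) + 275 = 1007/792 + 275 = 218807/792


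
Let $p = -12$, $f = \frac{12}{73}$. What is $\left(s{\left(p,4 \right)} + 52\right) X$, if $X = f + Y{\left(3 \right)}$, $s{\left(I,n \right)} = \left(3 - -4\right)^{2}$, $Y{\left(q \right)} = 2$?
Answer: $\frac{15958}{73} \approx 218.6$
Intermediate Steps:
$f = \frac{12}{73}$ ($f = 12 \cdot \frac{1}{73} = \frac{12}{73} \approx 0.16438$)
$s{\left(I,n \right)} = 49$ ($s{\left(I,n \right)} = \left(3 + 4\right)^{2} = 7^{2} = 49$)
$X = \frac{158}{73}$ ($X = \frac{12}{73} + 2 = \frac{158}{73} \approx 2.1644$)
$\left(s{\left(p,4 \right)} + 52\right) X = \left(49 + 52\right) \frac{158}{73} = 101 \cdot \frac{158}{73} = \frac{15958}{73}$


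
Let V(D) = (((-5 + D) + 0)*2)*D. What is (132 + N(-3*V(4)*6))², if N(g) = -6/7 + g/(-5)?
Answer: 12830724/1225 ≈ 10474.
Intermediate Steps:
V(D) = D*(-10 + 2*D) (V(D) = ((-5 + D)*2)*D = (-10 + 2*D)*D = D*(-10 + 2*D))
N(g) = -6/7 - g/5 (N(g) = -6*⅐ + g*(-⅕) = -6/7 - g/5)
(132 + N(-3*V(4)*6))² = (132 + (-6/7 - (-6*4*(-5 + 4))*6/5))² = (132 + (-6/7 - (-6*4*(-1))*6/5))² = (132 + (-6/7 - (-3*(-8))*6/5))² = (132 + (-6/7 - 24*6/5))² = (132 + (-6/7 - ⅕*144))² = (132 + (-6/7 - 144/5))² = (132 - 1038/35)² = (3582/35)² = 12830724/1225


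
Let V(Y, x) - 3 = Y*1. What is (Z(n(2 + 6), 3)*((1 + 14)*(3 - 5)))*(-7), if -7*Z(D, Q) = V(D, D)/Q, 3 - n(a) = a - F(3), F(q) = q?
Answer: -10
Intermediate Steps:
V(Y, x) = 3 + Y (V(Y, x) = 3 + Y*1 = 3 + Y)
n(a) = 6 - a (n(a) = 3 - (a - 1*3) = 3 - (a - 3) = 3 - (-3 + a) = 3 + (3 - a) = 6 - a)
Z(D, Q) = -(3 + D)/(7*Q)
(Z(n(2 + 6), 3)*((1 + 14)*(3 - 5)))*(-7) = (((⅐)*(-3 - (6 - (2 + 6)))/3)*((1 + 14)*(3 - 5)))*(-7) = (((⅐)*(⅓)*(-3 - (6 - 1*8)))*(15*(-2)))*(-7) = (((⅐)*(⅓)*(-3 - (6 - 8)))*(-30))*(-7) = (((⅐)*(⅓)*(-3 - 1*(-2)))*(-30))*(-7) = (((⅐)*(⅓)*(-3 + 2))*(-30))*(-7) = (((⅐)*(⅓)*(-1))*(-30))*(-7) = -1/21*(-30)*(-7) = (10/7)*(-7) = -10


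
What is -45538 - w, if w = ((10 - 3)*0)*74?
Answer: -45538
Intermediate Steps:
w = 0 (w = (7*0)*74 = 0*74 = 0)
-45538 - w = -45538 - 1*0 = -45538 + 0 = -45538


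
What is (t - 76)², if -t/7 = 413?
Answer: 8803089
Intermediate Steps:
t = -2891 (t = -7*413 = -2891)
(t - 76)² = (-2891 - 76)² = (-2967)² = 8803089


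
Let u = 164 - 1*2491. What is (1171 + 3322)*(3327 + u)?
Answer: 4493000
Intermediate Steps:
u = -2327 (u = 164 - 2491 = -2327)
(1171 + 3322)*(3327 + u) = (1171 + 3322)*(3327 - 2327) = 4493*1000 = 4493000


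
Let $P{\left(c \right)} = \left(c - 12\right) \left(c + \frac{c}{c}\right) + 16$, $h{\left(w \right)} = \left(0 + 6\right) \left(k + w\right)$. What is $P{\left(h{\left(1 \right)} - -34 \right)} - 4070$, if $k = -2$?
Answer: $-3590$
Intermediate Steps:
$h{\left(w \right)} = -12 + 6 w$ ($h{\left(w \right)} = \left(0 + 6\right) \left(-2 + w\right) = 6 \left(-2 + w\right) = -12 + 6 w$)
$P{\left(c \right)} = 16 + \left(1 + c\right) \left(-12 + c\right)$ ($P{\left(c \right)} = \left(-12 + c\right) \left(c + 1\right) + 16 = \left(-12 + c\right) \left(1 + c\right) + 16 = \left(1 + c\right) \left(-12 + c\right) + 16 = 16 + \left(1 + c\right) \left(-12 + c\right)$)
$P{\left(h{\left(1 \right)} - -34 \right)} - 4070 = \left(4 + \left(\left(-12 + 6 \cdot 1\right) - -34\right)^{2} - 11 \left(\left(-12 + 6 \cdot 1\right) - -34\right)\right) - 4070 = \left(4 + \left(\left(-12 + 6\right) + \left(-11 + 45\right)\right)^{2} - 11 \left(\left(-12 + 6\right) + \left(-11 + 45\right)\right)\right) - 4070 = \left(4 + \left(-6 + 34\right)^{2} - 11 \left(-6 + 34\right)\right) - 4070 = \left(4 + 28^{2} - 308\right) - 4070 = \left(4 + 784 - 308\right) - 4070 = 480 - 4070 = -3590$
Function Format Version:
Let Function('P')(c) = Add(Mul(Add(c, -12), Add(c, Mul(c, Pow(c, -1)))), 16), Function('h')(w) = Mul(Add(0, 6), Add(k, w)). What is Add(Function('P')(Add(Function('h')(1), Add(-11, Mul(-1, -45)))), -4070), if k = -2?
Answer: -3590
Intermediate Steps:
Function('h')(w) = Add(-12, Mul(6, w)) (Function('h')(w) = Mul(Add(0, 6), Add(-2, w)) = Mul(6, Add(-2, w)) = Add(-12, Mul(6, w)))
Function('P')(c) = Add(16, Mul(Add(1, c), Add(-12, c))) (Function('P')(c) = Add(Mul(Add(-12, c), Add(c, 1)), 16) = Add(Mul(Add(-12, c), Add(1, c)), 16) = Add(Mul(Add(1, c), Add(-12, c)), 16) = Add(16, Mul(Add(1, c), Add(-12, c))))
Add(Function('P')(Add(Function('h')(1), Add(-11, Mul(-1, -45)))), -4070) = Add(Add(4, Pow(Add(Add(-12, Mul(6, 1)), Add(-11, Mul(-1, -45))), 2), Mul(-11, Add(Add(-12, Mul(6, 1)), Add(-11, Mul(-1, -45))))), -4070) = Add(Add(4, Pow(Add(Add(-12, 6), Add(-11, 45)), 2), Mul(-11, Add(Add(-12, 6), Add(-11, 45)))), -4070) = Add(Add(4, Pow(Add(-6, 34), 2), Mul(-11, Add(-6, 34))), -4070) = Add(Add(4, Pow(28, 2), Mul(-11, 28)), -4070) = Add(Add(4, 784, -308), -4070) = Add(480, -4070) = -3590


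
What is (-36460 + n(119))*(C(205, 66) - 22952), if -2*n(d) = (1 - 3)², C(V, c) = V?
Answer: 829401114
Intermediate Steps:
n(d) = -2 (n(d) = -(1 - 3)²/2 = -½*(-2)² = -½*4 = -2)
(-36460 + n(119))*(C(205, 66) - 22952) = (-36460 - 2)*(205 - 22952) = -36462*(-22747) = 829401114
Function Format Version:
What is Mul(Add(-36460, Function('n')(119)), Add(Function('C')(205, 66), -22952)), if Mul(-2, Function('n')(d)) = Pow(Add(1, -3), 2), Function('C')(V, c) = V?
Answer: 829401114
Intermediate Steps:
Function('n')(d) = -2 (Function('n')(d) = Mul(Rational(-1, 2), Pow(Add(1, -3), 2)) = Mul(Rational(-1, 2), Pow(-2, 2)) = Mul(Rational(-1, 2), 4) = -2)
Mul(Add(-36460, Function('n')(119)), Add(Function('C')(205, 66), -22952)) = Mul(Add(-36460, -2), Add(205, -22952)) = Mul(-36462, -22747) = 829401114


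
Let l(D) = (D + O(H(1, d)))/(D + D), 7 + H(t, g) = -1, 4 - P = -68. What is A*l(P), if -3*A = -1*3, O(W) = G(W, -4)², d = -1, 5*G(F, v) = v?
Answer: 227/450 ≈ 0.50444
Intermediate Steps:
P = 72 (P = 4 - 1*(-68) = 4 + 68 = 72)
G(F, v) = v/5
H(t, g) = -8 (H(t, g) = -7 - 1 = -8)
O(W) = 16/25 (O(W) = ((⅕)*(-4))² = (-⅘)² = 16/25)
A = 1 (A = -(-1)*3/3 = -⅓*(-3) = 1)
l(D) = (16/25 + D)/(2*D) (l(D) = (D + 16/25)/(D + D) = (16/25 + D)/((2*D)) = (16/25 + D)*(1/(2*D)) = (16/25 + D)/(2*D))
A*l(P) = 1*((1/50)*(16 + 25*72)/72) = 1*((1/50)*(1/72)*(16 + 1800)) = 1*((1/50)*(1/72)*1816) = 1*(227/450) = 227/450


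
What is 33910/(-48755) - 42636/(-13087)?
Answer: 326987602/127611337 ≈ 2.5624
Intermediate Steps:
33910/(-48755) - 42636/(-13087) = 33910*(-1/48755) - 42636*(-1/13087) = -6782/9751 + 42636/13087 = 326987602/127611337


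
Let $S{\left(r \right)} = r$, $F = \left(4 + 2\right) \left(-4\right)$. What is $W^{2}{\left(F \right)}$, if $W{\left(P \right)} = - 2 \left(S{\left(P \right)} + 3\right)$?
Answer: $1764$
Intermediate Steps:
$F = -24$ ($F = 6 \left(-4\right) = -24$)
$W{\left(P \right)} = -6 - 2 P$ ($W{\left(P \right)} = - 2 \left(P + 3\right) = - 2 \left(3 + P\right) = -6 - 2 P$)
$W^{2}{\left(F \right)} = \left(-6 - -48\right)^{2} = \left(-6 + 48\right)^{2} = 42^{2} = 1764$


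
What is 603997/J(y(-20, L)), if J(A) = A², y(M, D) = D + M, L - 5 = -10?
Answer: 603997/625 ≈ 966.40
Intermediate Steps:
L = -5 (L = 5 - 10 = -5)
603997/J(y(-20, L)) = 603997/((-5 - 20)²) = 603997/((-25)²) = 603997/625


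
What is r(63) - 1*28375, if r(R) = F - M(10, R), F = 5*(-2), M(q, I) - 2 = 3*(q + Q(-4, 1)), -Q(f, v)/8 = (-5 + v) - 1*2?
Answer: -28561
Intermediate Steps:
Q(f, v) = 56 - 8*v (Q(f, v) = -8*((-5 + v) - 1*2) = -8*((-5 + v) - 2) = -8*(-7 + v) = 56 - 8*v)
M(q, I) = 146 + 3*q (M(q, I) = 2 + 3*(q + (56 - 8*1)) = 2 + 3*(q + (56 - 8)) = 2 + 3*(q + 48) = 2 + 3*(48 + q) = 2 + (144 + 3*q) = 146 + 3*q)
F = -10
r(R) = -186 (r(R) = -10 - (146 + 3*10) = -10 - (146 + 30) = -10 - 1*176 = -10 - 176 = -186)
r(63) - 1*28375 = -186 - 1*28375 = -186 - 28375 = -28561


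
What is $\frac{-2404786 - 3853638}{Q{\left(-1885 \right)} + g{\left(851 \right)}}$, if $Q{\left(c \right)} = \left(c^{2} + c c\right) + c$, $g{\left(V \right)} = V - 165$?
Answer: $- \frac{6258424}{7105251} \approx -0.88082$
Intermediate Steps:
$g{\left(V \right)} = -165 + V$
$Q{\left(c \right)} = c + 2 c^{2}$ ($Q{\left(c \right)} = \left(c^{2} + c^{2}\right) + c = 2 c^{2} + c = c + 2 c^{2}$)
$\frac{-2404786 - 3853638}{Q{\left(-1885 \right)} + g{\left(851 \right)}} = \frac{-2404786 - 3853638}{- 1885 \left(1 + 2 \left(-1885\right)\right) + \left(-165 + 851\right)} = - \frac{6258424}{- 1885 \left(1 - 3770\right) + 686} = - \frac{6258424}{\left(-1885\right) \left(-3769\right) + 686} = - \frac{6258424}{7104565 + 686} = - \frac{6258424}{7105251}$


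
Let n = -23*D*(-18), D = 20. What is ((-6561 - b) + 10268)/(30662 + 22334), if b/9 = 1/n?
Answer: 3410439/48756320 ≈ 0.069949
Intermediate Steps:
n = 8280 (n = -23*20*(-18) = -460*(-18) = 8280)
b = 1/920 (b = 9/8280 = 9*(1/8280) = 1/920 ≈ 0.0010870)
((-6561 - b) + 10268)/(30662 + 22334) = ((-6561 - 1*1/920) + 10268)/(30662 + 22334) = ((-6561 - 1/920) + 10268)/52996 = (-6036121/920 + 10268)*(1/52996) = (3410439/920)*(1/52996) = 3410439/48756320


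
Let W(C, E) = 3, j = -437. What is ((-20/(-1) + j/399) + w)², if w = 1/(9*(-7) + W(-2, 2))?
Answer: 62932489/176400 ≈ 356.76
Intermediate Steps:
w = -1/60 (w = 1/(9*(-7) + 3) = 1/(-63 + 3) = 1/(-60) = -1/60 ≈ -0.016667)
((-20/(-1) + j/399) + w)² = ((-20/(-1) - 437/399) - 1/60)² = ((-20*(-1) - 437*1/399) - 1/60)² = ((20 - 23/21) - 1/60)² = (397/21 - 1/60)² = (7933/420)² = 62932489/176400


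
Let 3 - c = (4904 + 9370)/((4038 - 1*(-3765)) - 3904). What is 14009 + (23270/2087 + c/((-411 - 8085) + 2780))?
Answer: 652109560412451/46512309508 ≈ 14020.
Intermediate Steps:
c = -2577/3899 (c = 3 - (4904 + 9370)/((4038 - 1*(-3765)) - 3904) = 3 - 14274/((4038 + 3765) - 3904) = 3 - 14274/(7803 - 3904) = 3 - 14274/3899 = -2577/3899 ≈ -0.66094)
14009 + (23270/2087 + c/((-411 - 8085) + 2780)) = 14009 + (23270/2087 - 2577/(3899*((-411 - 8085) + 2780))) = 14009 + (23270*(1/2087) - 2577/(3899*(-8496 + 2780))) = 14009 + (23270/2087 - 2577/3899/(-5716)) = 14009 + (23270/2087 - 2577/3899*(-1/5716)) = 14009 + (23270/2087 + 2577/22286684) = 14009 + 518616514879/46512309508 = 652109560412451/46512309508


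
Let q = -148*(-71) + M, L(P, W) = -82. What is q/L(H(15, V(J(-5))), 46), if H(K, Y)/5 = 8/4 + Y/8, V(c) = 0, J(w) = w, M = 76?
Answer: -5292/41 ≈ -129.07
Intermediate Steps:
H(K, Y) = 10 + 5*Y/8 (H(K, Y) = 5*(8/4 + Y/8) = 5*(8*(¼) + Y*(⅛)) = 5*(2 + Y/8) = 10 + 5*Y/8)
q = 10584 (q = -148*(-71) + 76 = 10508 + 76 = 10584)
q/L(H(15, V(J(-5))), 46) = 10584/(-82) = 10584*(-1/82) = -5292/41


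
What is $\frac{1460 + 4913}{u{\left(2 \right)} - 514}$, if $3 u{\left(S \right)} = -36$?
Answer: $- \frac{6373}{526} \approx -12.116$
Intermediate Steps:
$u{\left(S \right)} = -12$ ($u{\left(S \right)} = \frac{1}{3} \left(-36\right) = -12$)
$\frac{1460 + 4913}{u{\left(2 \right)} - 514} = \frac{1460 + 4913}{-12 - 514} = \frac{6373}{-526} = 6373 \left(- \frac{1}{526}\right) = - \frac{6373}{526}$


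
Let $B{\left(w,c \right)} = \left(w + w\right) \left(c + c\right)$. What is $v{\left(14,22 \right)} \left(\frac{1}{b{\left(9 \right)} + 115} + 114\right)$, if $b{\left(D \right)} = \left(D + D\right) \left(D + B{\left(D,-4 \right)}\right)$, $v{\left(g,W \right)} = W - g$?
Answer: $\frac{2111272}{2315} \approx 912.0$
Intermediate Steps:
$B{\left(w,c \right)} = 4 c w$ ($B{\left(w,c \right)} = 2 w 2 c = 4 c w$)
$b{\left(D \right)} = - 30 D^{2}$ ($b{\left(D \right)} = \left(D + D\right) \left(D + 4 \left(-4\right) D\right) = 2 D \left(D - 16 D\right) = 2 D \left(- 15 D\right) = - 30 D^{2}$)
$v{\left(14,22 \right)} \left(\frac{1}{b{\left(9 \right)} + 115} + 114\right) = \left(22 - 14\right) \left(\frac{1}{- 30 \cdot 9^{2} + 115} + 114\right) = \left(22 - 14\right) \left(\frac{1}{\left(-30\right) 81 + 115} + 114\right) = 8 \left(\frac{1}{-2430 + 115} + 114\right) = 8 \left(\frac{1}{-2315} + 114\right) = 8 \left(- \frac{1}{2315} + 114\right) = 8 \cdot \frac{263909}{2315} = \frac{2111272}{2315}$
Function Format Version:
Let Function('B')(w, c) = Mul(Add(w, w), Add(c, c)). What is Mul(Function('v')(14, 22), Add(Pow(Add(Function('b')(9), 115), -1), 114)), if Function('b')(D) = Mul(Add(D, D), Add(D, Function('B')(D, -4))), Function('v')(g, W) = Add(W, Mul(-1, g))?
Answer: Rational(2111272, 2315) ≈ 912.00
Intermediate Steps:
Function('B')(w, c) = Mul(4, c, w) (Function('B')(w, c) = Mul(Mul(2, w), Mul(2, c)) = Mul(4, c, w))
Function('b')(D) = Mul(-30, Pow(D, 2)) (Function('b')(D) = Mul(Add(D, D), Add(D, Mul(4, -4, D))) = Mul(Mul(2, D), Add(D, Mul(-16, D))) = Mul(Mul(2, D), Mul(-15, D)) = Mul(-30, Pow(D, 2)))
Mul(Function('v')(14, 22), Add(Pow(Add(Function('b')(9), 115), -1), 114)) = Mul(Add(22, Mul(-1, 14)), Add(Pow(Add(Mul(-30, Pow(9, 2)), 115), -1), 114)) = Mul(Add(22, -14), Add(Pow(Add(Mul(-30, 81), 115), -1), 114)) = Mul(8, Add(Pow(Add(-2430, 115), -1), 114)) = Mul(8, Add(Pow(-2315, -1), 114)) = Mul(8, Add(Rational(-1, 2315), 114)) = Mul(8, Rational(263909, 2315)) = Rational(2111272, 2315)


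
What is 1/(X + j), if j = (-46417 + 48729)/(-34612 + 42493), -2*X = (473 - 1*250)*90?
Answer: -7881/79083523 ≈ -9.9654e-5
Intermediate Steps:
X = -10035 (X = -(473 - 1*250)*90/2 = -(473 - 250)*90/2 = -223*90/2 = -½*20070 = -10035)
j = 2312/7881 ≈ 0.29336
1/(X + j) = 1/(-10035 + 2312/7881) = 1/(-79083523/7881) = -7881/79083523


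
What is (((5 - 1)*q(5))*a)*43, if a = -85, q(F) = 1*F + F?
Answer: -146200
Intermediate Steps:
q(F) = 2*F (q(F) = F + F = 2*F)
(((5 - 1)*q(5))*a)*43 = (((5 - 1)*(2*5))*(-85))*43 = ((4*10)*(-85))*43 = (40*(-85))*43 = -3400*43 = -146200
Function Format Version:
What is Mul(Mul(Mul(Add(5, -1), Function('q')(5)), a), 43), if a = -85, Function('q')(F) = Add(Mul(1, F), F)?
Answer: -146200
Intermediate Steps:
Function('q')(F) = Mul(2, F) (Function('q')(F) = Add(F, F) = Mul(2, F))
Mul(Mul(Mul(Add(5, -1), Function('q')(5)), a), 43) = Mul(Mul(Mul(Add(5, -1), Mul(2, 5)), -85), 43) = Mul(Mul(Mul(4, 10), -85), 43) = Mul(Mul(40, -85), 43) = Mul(-3400, 43) = -146200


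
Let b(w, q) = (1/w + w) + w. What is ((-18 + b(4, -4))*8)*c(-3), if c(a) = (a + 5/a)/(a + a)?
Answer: -182/3 ≈ -60.667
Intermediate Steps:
c(a) = (a + 5/a)/(2*a) (c(a) = (a + 5/a)/((2*a)) = (a + 5/a)*(1/(2*a)) = (a + 5/a)/(2*a))
b(w, q) = 1/w + 2*w (b(w, q) = (w + 1/w) + w = 1/w + 2*w)
((-18 + b(4, -4))*8)*c(-3) = ((-18 + (1/4 + 2*4))*8)*((½)*(5 + (-3)²)/(-3)²) = ((-18 + (¼ + 8))*8)*((½)*(⅑)*(5 + 9)) = ((-18 + 33/4)*8)*((½)*(⅑)*14) = -39/4*8*(7/9) = -78*7/9 = -182/3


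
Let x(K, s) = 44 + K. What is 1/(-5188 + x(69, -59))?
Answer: -1/5075 ≈ -0.00019704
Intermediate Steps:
1/(-5188 + x(69, -59)) = 1/(-5188 + (44 + 69)) = 1/(-5188 + 113) = 1/(-5075) = -1/5075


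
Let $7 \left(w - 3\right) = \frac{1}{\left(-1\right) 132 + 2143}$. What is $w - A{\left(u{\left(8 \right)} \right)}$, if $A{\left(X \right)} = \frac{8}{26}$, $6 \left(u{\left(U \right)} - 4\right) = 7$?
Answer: $\frac{492708}{183001} \approx 2.6924$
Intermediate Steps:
$u{\left(U \right)} = \frac{31}{6}$ ($u{\left(U \right)} = 4 + \frac{1}{6} \cdot 7 = 4 + \frac{7}{6} = \frac{31}{6}$)
$A{\left(X \right)} = \frac{4}{13}$ ($A{\left(X \right)} = 8 \cdot \frac{1}{26} = \frac{4}{13}$)
$w = \frac{42232}{14077}$ ($w = 3 + \frac{1}{7 \left(\left(-1\right) 132 + 2143\right)} = 3 + \frac{1}{7 \left(-132 + 2143\right)} = 3 + \frac{1}{7 \cdot 2011} = 3 + \frac{1}{7} \cdot \frac{1}{2011} = 3 + \frac{1}{14077} = \frac{42232}{14077} \approx 3.0001$)
$w - A{\left(u{\left(8 \right)} \right)} = \frac{42232}{14077} - \frac{4}{13} = \frac{492708}{183001}$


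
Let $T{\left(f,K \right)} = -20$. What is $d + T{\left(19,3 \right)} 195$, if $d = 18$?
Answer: $-3882$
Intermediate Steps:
$d + T{\left(19,3 \right)} 195 = 18 - 3900 = -3882$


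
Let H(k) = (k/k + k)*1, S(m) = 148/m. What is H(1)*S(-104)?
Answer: -37/13 ≈ -2.8462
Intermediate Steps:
H(k) = 1 + k (H(k) = (1 + k)*1 = 1 + k)
H(1)*S(-104) = (1 + 1)*(148/(-104)) = 2*(148*(-1/104)) = 2*(-37/26) = -37/13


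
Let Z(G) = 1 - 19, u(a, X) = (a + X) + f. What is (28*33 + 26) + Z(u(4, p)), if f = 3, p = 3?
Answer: 932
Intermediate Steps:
u(a, X) = 3 + X + a (u(a, X) = (a + X) + 3 = (X + a) + 3 = 3 + X + a)
Z(G) = -18
(28*33 + 26) + Z(u(4, p)) = (28*33 + 26) - 18 = (924 + 26) - 18 = 950 - 18 = 932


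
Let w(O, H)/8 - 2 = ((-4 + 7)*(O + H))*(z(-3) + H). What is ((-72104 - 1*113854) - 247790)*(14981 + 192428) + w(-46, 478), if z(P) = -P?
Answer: -89958251908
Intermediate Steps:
w(O, H) = 16 + 8*(3 + H)*(3*H + 3*O) (w(O, H) = 16 + 8*(((-4 + 7)*(O + H))*(-1*(-3) + H)) = 16 + 8*((3*(H + O))*(3 + H)) = 16 + 8*((3*H + 3*O)*(3 + H)) = 16 + 8*((3 + H)*(3*H + 3*O)) = 16 + 8*(3 + H)*(3*H + 3*O))
((-72104 - 1*113854) - 247790)*(14981 + 192428) + w(-46, 478) = ((-72104 - 1*113854) - 247790)*(14981 + 192428) + (16 + 24*478² + 72*478 + 72*(-46) + 24*478*(-46)) = ((-72104 - 113854) - 247790)*207409 + (16 + 24*228484 + 34416 - 3312 - 527712) = (-185958 - 247790)*207409 + (16 + 5483616 + 34416 - 3312 - 527712) = -433748*207409 + 4987024 = -89963238932 + 4987024 = -89958251908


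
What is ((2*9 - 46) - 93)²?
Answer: 14641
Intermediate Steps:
((2*9 - 46) - 93)² = ((18 - 46) - 93)² = (-28 - 93)² = (-121)² = 14641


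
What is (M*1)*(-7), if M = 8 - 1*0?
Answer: -56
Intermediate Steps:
M = 8 (M = 8 + 0 = 8)
(M*1)*(-7) = (8*1)*(-7) = 8*(-7) = -56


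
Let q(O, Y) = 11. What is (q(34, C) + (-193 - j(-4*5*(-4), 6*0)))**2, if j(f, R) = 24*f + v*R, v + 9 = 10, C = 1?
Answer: 4418404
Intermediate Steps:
v = 1 (v = -9 + 10 = 1)
j(f, R) = R + 24*f (j(f, R) = 24*f + 1*R = 24*f + R = R + 24*f)
(q(34, C) + (-193 - j(-4*5*(-4), 6*0)))**2 = (11 + (-193 - (6*0 + 24*(-4*5*(-4)))))**2 = (11 + (-193 - (0 + 24*(-20*(-4)))))**2 = (11 + (-193 - (0 + 24*80)))**2 = (11 + (-193 - (0 + 1920)))**2 = (11 + (-193 - 1*1920))**2 = (11 + (-193 - 1920))**2 = (11 - 2113)**2 = (-2102)**2 = 4418404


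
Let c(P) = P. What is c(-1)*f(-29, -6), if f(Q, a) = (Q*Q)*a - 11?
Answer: 5057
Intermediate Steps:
f(Q, a) = -11 + a*Q**2 (f(Q, a) = Q**2*a - 11 = a*Q**2 - 11 = -11 + a*Q**2)
c(-1)*f(-29, -6) = -(-11 - 6*(-29)**2) = -(-11 - 6*841) = -(-11 - 5046) = -1*(-5057) = 5057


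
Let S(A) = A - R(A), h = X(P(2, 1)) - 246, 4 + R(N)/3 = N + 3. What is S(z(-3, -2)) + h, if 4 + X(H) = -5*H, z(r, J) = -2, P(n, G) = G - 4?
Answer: -228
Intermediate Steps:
P(n, G) = -4 + G
R(N) = -3 + 3*N (R(N) = -12 + 3*(N + 3) = -12 + 3*(3 + N) = -12 + (9 + 3*N) = -3 + 3*N)
X(H) = -4 - 5*H
h = -235 (h = (-4 - 5*(-4 + 1)) - 246 = (-4 - 5*(-3)) - 246 = (-4 + 15) - 246 = 11 - 246 = -235)
S(A) = 3 - 2*A (S(A) = A - (-3 + 3*A) = A + (3 - 3*A) = 3 - 2*A)
S(z(-3, -2)) + h = (3 - 2*(-2)) - 235 = (3 + 4) - 235 = 7 - 235 = -228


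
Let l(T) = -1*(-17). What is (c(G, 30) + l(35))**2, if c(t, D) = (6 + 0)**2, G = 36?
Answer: 2809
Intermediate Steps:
c(t, D) = 36 (c(t, D) = 6**2 = 36)
l(T) = 17
(c(G, 30) + l(35))**2 = (36 + 17)**2 = 53**2 = 2809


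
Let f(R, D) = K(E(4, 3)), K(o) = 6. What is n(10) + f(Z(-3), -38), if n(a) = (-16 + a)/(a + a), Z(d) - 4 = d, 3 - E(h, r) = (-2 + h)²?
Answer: 57/10 ≈ 5.7000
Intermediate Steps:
E(h, r) = 3 - (-2 + h)²
Z(d) = 4 + d
n(a) = (-16 + a)/(2*a) (n(a) = (-16 + a)/((2*a)) = (-16 + a)*(1/(2*a)) = (-16 + a)/(2*a))
f(R, D) = 6
n(10) + f(Z(-3), -38) = (½)*(-16 + 10)/10 + 6 = (½)*(⅒)*(-6) + 6 = -3/10 + 6 = 57/10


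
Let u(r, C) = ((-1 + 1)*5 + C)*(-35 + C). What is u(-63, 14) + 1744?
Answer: 1450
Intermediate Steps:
u(r, C) = C*(-35 + C) (u(r, C) = (0*5 + C)*(-35 + C) = (0 + C)*(-35 + C) = C*(-35 + C))
u(-63, 14) + 1744 = 14*(-35 + 14) + 1744 = 14*(-21) + 1744 = -294 + 1744 = 1450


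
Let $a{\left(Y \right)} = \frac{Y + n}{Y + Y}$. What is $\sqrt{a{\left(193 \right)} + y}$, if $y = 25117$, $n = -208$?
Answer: $\frac{\sqrt{3742326742}}{386} \approx 158.48$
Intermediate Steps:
$a{\left(Y \right)} = \frac{-208 + Y}{2 Y}$ ($a{\left(Y \right)} = \frac{Y - 208}{Y + Y} = \frac{-208 + Y}{2 Y}$)
$\sqrt{a{\left(193 \right)} + y} = \sqrt{\frac{-208 + 193}{2 \cdot 193} + 25117} = \sqrt{\frac{1}{2} \cdot \frac{1}{193} \left(-15\right) + 25117} = \sqrt{- \frac{15}{386} + 25117} = \sqrt{\frac{9695147}{386}} = \frac{\sqrt{3742326742}}{386}$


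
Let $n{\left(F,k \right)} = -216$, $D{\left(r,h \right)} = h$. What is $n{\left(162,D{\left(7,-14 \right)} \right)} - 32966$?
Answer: $-33182$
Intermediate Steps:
$n{\left(162,D{\left(7,-14 \right)} \right)} - 32966 = -216 - 32966 = -33182$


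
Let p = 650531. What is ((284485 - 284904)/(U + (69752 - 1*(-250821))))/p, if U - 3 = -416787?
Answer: 419/62588238041 ≈ 6.6945e-9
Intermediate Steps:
U = -416784 (U = 3 - 416787 = -416784)
((284485 - 284904)/(U + (69752 - 1*(-250821))))/p = ((284485 - 284904)/(-416784 + (69752 - 1*(-250821))))/650531 = -419/(-416784 + (69752 + 250821))*(1/650531) = -419/(-416784 + 320573)*(1/650531) = -419/(-96211)*(1/650531) = -419*(-1/96211)*(1/650531) = (419/96211)*(1/650531) = 419/62588238041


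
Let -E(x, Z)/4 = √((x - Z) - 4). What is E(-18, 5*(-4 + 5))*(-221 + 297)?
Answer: -912*I*√3 ≈ -1579.6*I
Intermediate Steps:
E(x, Z) = -4*√(-4 + x - Z) (E(x, Z) = -4*√((x - Z) - 4) = -4*√(-4 + x - Z))
E(-18, 5*(-4 + 5))*(-221 + 297) = (-4*√(-4 - 18 - 5*(-4 + 5)))*(-221 + 297) = -4*√(-4 - 18 - 5)*76 = -12*I*√3*76 = -912*I*√3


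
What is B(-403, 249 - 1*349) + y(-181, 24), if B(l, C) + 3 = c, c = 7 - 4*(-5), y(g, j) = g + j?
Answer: -133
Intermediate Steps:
c = 27 (c = 7 + 20 = 27)
B(l, C) = 24 (B(l, C) = -3 + 27 = 24)
B(-403, 249 - 1*349) + y(-181, 24) = 24 + (-181 + 24) = 24 - 157 = -133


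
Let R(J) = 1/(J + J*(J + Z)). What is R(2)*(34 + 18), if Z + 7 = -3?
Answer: -26/7 ≈ -3.7143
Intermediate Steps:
Z = -10 (Z = -7 - 3 = -10)
R(J) = 1/(J + J*(-10 + J)) (R(J) = 1/(J + J*(J - 10)) = 1/(J + J*(-10 + J)))
R(2)*(34 + 18) = (1/(2*(-9 + 2)))*(34 + 18) = ((1/2)/(-7))*52 = ((1/2)*(-1/7))*52 = -1/14*52 = -26/7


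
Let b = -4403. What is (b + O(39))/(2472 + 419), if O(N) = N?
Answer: -4364/2891 ≈ -1.5095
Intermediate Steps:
(b + O(39))/(2472 + 419) = (-4403 + 39)/(2472 + 419) = -4364/2891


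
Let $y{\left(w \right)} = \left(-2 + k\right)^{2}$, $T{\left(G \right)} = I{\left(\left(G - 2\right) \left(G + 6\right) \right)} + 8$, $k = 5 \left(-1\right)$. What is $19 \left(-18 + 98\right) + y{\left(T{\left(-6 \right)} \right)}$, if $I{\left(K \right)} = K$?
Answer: $1569$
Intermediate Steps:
$k = -5$
$T{\left(G \right)} = 8 + \left(-2 + G\right) \left(6 + G\right)$ ($T{\left(G \right)} = \left(G - 2\right) \left(G + 6\right) + 8 = \left(-2 + G\right) \left(6 + G\right) + 8 = 8 + \left(-2 + G\right) \left(6 + G\right)$)
$y{\left(w \right)} = 49$ ($y{\left(w \right)} = \left(-2 - 5\right)^{2} = \left(-7\right)^{2} = 49$)
$19 \left(-18 + 98\right) + y{\left(T{\left(-6 \right)} \right)} = 19 \left(-18 + 98\right) + 49 = 19 \cdot 80 + 49 = 1520 + 49 = 1569$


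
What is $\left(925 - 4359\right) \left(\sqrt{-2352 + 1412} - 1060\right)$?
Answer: $3640040 - 6868 i \sqrt{235} \approx 3.64 \cdot 10^{6} - 1.0528 \cdot 10^{5} i$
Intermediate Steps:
$\left(925 - 4359\right) \left(\sqrt{-2352 + 1412} - 1060\right) = - 3434 \left(\sqrt{-940} - 1060\right) = - 3434 \left(2 i \sqrt{235} - 1060\right) = - 3434 \left(-1060 + 2 i \sqrt{235}\right) = 3640040 - 6868 i \sqrt{235}$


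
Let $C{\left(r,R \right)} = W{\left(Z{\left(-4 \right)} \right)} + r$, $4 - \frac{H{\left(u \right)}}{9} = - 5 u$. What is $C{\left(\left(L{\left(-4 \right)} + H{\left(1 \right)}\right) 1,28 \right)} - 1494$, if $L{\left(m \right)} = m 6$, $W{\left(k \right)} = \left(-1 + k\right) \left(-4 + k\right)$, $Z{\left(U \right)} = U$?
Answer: $-1397$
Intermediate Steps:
$H{\left(u \right)} = 36 + 45 u$ ($H{\left(u \right)} = 36 - 9 \left(- 5 u\right) = 36 + 45 u$)
$L{\left(m \right)} = 6 m$
$C{\left(r,R \right)} = 40 + r$ ($C{\left(r,R \right)} = \left(4 + \left(-4\right)^{2} - -20\right) + r = \left(4 + 16 + 20\right) + r = 40 + r$)
$C{\left(\left(L{\left(-4 \right)} + H{\left(1 \right)}\right) 1,28 \right)} - 1494 = \left(40 + \left(6 \left(-4\right) + \left(36 + 45 \cdot 1\right)\right) 1\right) - 1494 = \left(40 + \left(-24 + \left(36 + 45\right)\right) 1\right) - 1494 = \left(40 + \left(-24 + 81\right) 1\right) - 1494 = \left(40 + 57 \cdot 1\right) - 1494 = \left(40 + 57\right) - 1494 = 97 - 1494 = -1397$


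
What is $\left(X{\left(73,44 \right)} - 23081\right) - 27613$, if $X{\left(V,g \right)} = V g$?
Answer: $-47482$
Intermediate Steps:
$\left(X{\left(73,44 \right)} - 23081\right) - 27613 = \left(73 \cdot 44 - 23081\right) - 27613 = \left(3212 - 23081\right) - 27613 = -19869 - 27613 = -47482$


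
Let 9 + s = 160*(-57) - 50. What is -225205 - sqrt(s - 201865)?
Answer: -225205 - 2*I*sqrt(52761) ≈ -2.2521e+5 - 459.4*I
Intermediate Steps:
s = -9179 (s = -9 + (160*(-57) - 50) = -9 + (-9120 - 50) = -9 - 9170 = -9179)
-225205 - sqrt(s - 201865) = -225205 - sqrt(-9179 - 201865) = -225205 - sqrt(-211044) = -225205 - 2*I*sqrt(52761)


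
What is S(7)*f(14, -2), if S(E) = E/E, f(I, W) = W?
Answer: -2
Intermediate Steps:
S(E) = 1
S(7)*f(14, -2) = 1*(-2) = -2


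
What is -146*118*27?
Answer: -465156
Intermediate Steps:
-146*118*27 = -17228*27 = -465156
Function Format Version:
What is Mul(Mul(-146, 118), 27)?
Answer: -465156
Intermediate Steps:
Mul(Mul(-146, 118), 27) = Mul(-17228, 27) = -465156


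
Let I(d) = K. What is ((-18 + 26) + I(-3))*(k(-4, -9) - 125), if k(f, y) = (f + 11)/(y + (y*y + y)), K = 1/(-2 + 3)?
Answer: -1124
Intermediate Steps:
K = 1 (K = 1/1 = 1)
I(d) = 1
k(f, y) = (11 + f)/(y² + 2*y) (k(f, y) = (11 + f)/(y + (y² + y)) = (11 + f)/(y + (y + y²)) = (11 + f)/(y² + 2*y))
((-18 + 26) + I(-3))*(k(-4, -9) - 125) = ((-18 + 26) + 1)*((11 - 4)/((-9)*(2 - 9)) - 125) = (8 + 1)*(-⅑*7/(-7) - 125) = 9*(-⅑*(-⅐)*7 - 125) = 9*(⅑ - 125) = 9*(-1124/9) = -1124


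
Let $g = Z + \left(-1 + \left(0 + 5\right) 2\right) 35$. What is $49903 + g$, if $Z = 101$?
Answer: $50319$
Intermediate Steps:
$g = 416$ ($g = 101 + \left(-1 + \left(0 + 5\right) 2\right) 35 = 101 + \left(-1 + 5 \cdot 2\right) 35 = 101 + \left(-1 + 10\right) 35 = 101 + 9 \cdot 35 = 101 + 315 = 416$)
$49903 + g = 49903 + 416 = 50319$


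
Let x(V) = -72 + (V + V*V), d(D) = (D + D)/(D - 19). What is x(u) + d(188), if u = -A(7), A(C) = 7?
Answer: -4694/169 ≈ -27.775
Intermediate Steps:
d(D) = 2*D/(-19 + D) (d(D) = (2*D)/(-19 + D) = 2*D/(-19 + D))
u = -7 (u = -1*7 = -7)
x(V) = -72 + V + V² (x(V) = -72 + (V + V²) = -72 + V + V²)
x(u) + d(188) = (-72 - 7 + (-7)²) + 2*188/(-19 + 188) = (-72 - 7 + 49) + 2*188/169 = -30 + 2*188*(1/169) = -30 + 376/169 = -4694/169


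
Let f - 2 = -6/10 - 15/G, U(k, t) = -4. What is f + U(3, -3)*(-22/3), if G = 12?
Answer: 1769/60 ≈ 29.483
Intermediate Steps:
f = 3/20 (f = 2 + (-6/10 - 15/12) = 2 + (-6*⅒ - 15*1/12) = 2 + (-⅗ - 5/4) = 2 - 37/20 = 3/20 ≈ 0.15000)
f + U(3, -3)*(-22/3) = 3/20 - (-88)/3 = 3/20 - 4*(-22/3) = 3/20 + 88/3 = 1769/60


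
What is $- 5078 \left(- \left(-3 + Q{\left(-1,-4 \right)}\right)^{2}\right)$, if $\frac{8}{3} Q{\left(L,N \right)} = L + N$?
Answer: $\frac{3861819}{32} \approx 1.2068 \cdot 10^{5}$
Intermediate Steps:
$Q{\left(L,N \right)} = \frac{3 L}{8} + \frac{3 N}{8}$ ($Q{\left(L,N \right)} = \frac{3 \left(L + N\right)}{8} = \frac{3 L}{8} + \frac{3 N}{8}$)
$- 5078 \left(- \left(-3 + Q{\left(-1,-4 \right)}\right)^{2}\right) = - 5078 \left(- \left(-3 + \left(\frac{3}{8} \left(-1\right) + \frac{3}{8} \left(-4\right)\right)\right)^{2}\right) = - 5078 \left(- \left(-3 - \frac{15}{8}\right)^{2}\right) = - 5078 \left(- \left(- \frac{39}{8}\right)^{2}\right) = - 5078 \left(\left(-1\right) \frac{1521}{64}\right) = \left(-5078\right) \left(- \frac{1521}{64}\right) = \frac{3861819}{32}$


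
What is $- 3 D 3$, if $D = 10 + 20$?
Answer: $-270$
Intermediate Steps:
$D = 30$
$- 3 D 3 = \left(-3\right) 30 \cdot 3 = \left(-90\right) 3 = -270$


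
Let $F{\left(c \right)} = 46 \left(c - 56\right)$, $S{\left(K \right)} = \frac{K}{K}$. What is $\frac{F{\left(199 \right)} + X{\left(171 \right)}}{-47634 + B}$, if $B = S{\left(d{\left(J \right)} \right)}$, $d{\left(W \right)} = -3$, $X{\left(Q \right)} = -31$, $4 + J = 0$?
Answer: $- \frac{6547}{47633} \approx -0.13745$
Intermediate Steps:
$J = -4$ ($J = -4 + 0 = -4$)
$S{\left(K \right)} = 1$
$F{\left(c \right)} = -2576 + 46 c$ ($F{\left(c \right)} = 46 \left(-56 + c\right) = -2576 + 46 c$)
$B = 1$
$\frac{F{\left(199 \right)} + X{\left(171 \right)}}{-47634 + B} = \frac{\left(-2576 + 46 \cdot 199\right) - 31}{-47634 + 1} = \frac{\left(-2576 + 9154\right) - 31}{-47633} = \left(6578 - 31\right) \left(- \frac{1}{47633}\right) = 6547 \left(- \frac{1}{47633}\right) = - \frac{6547}{47633}$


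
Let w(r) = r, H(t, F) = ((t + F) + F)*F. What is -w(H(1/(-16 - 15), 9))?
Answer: -5013/31 ≈ -161.71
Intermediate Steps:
H(t, F) = F*(t + 2*F) (H(t, F) = ((F + t) + F)*F = (t + 2*F)*F = F*(t + 2*F))
-w(H(1/(-16 - 15), 9)) = -9*(1/(-16 - 15) + 2*9) = -9*(1/(-31) + 18) = -9*(-1/31 + 18) = -9*557/31 = -1*5013/31 = -5013/31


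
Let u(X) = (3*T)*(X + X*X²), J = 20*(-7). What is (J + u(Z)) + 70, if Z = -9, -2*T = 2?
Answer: 2144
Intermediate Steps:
T = -1 (T = -½*2 = -1)
J = -140
u(X) = -3*X - 3*X³ (u(X) = (3*(-1))*(X + X*X²) = -3*(X + X³) = -3*X - 3*X³)
(J + u(Z)) + 70 = (-140 - 3*(-9)*(1 + (-9)²)) + 70 = (-140 - 3*(-9)*(1 + 81)) + 70 = (-140 - 3*(-9)*82) + 70 = (-140 + 2214) + 70 = 2074 + 70 = 2144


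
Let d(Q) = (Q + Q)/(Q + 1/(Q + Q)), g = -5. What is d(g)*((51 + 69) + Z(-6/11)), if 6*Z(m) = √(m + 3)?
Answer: 4000/17 + 50*√33/561 ≈ 235.81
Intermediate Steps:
Z(m) = √(3 + m)/6 (Z(m) = √(m + 3)/6 = √(3 + m)/6)
d(Q) = 2*Q/(Q + 1/(2*Q)) (d(Q) = (2*Q)/(Q + 1/(2*Q)) = 2*Q/(Q + 1/(2*Q)))
d(g)*((51 + 69) + Z(-6/11)) = (4*(-5)²/(1 + 2*(-5)²))*((51 + 69) + √(3 - 6/11)/6) = (4*25/(1 + 2*25))*(120 + √(3 - 6*1/11)/6) = (4*25/(1 + 50))*(120 + √(3 - 6/11)/6) = (4*25/51)*(120 + √(27/11)/6) = (4*25*(1/51))*(120 + (3*√33/11)/6) = 100*(120 + √33/22)/51 = 4000/17 + 50*√33/561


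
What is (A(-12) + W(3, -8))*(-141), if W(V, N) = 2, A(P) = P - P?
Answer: -282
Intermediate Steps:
A(P) = 0
(A(-12) + W(3, -8))*(-141) = (0 + 2)*(-141) = 2*(-141) = -282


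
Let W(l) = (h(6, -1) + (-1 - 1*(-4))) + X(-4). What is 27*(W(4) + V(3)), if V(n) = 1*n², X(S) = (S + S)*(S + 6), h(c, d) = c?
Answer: 54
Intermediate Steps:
X(S) = 2*S*(6 + S) (X(S) = (2*S)*(6 + S) = 2*S*(6 + S))
W(l) = -7 (W(l) = (6 + (-1 - 1*(-4))) + 2*(-4)*(6 - 4) = (6 + (-1 + 4)) + 2*(-4)*2 = (6 + 3) - 16 = 9 - 16 = -7)
V(n) = n²
27*(W(4) + V(3)) = 27*(-7 + 3²) = 27*(-7 + 9) = 27*2 = 54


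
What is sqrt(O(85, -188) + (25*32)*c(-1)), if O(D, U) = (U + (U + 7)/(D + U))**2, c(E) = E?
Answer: sqrt(359500289)/103 ≈ 184.08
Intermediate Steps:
O(D, U) = (U + (7 + U)/(D + U))**2
sqrt(O(85, -188) + (25*32)*c(-1)) = sqrt((7 - 188 + (-188)**2 + 85*(-188))**2/(85 - 188)**2 + (25*32)*(-1)) = sqrt((7 - 188 + 35344 - 15980)**2/(-103)**2 + 800*(-1)) = sqrt((1/10609)*19183**2 - 800) = sqrt((1/10609)*367987489 - 800) = sqrt(367987489/10609 - 800) = sqrt(359500289/10609) = sqrt(359500289)/103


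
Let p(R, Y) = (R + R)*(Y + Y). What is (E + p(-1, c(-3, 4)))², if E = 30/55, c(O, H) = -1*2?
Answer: 8836/121 ≈ 73.025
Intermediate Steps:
c(O, H) = -2
p(R, Y) = 4*R*Y (p(R, Y) = (2*R)*(2*Y) = 4*R*Y)
E = 6/11 (E = 30*(1/55) = 6/11 ≈ 0.54545)
(E + p(-1, c(-3, 4)))² = (6/11 + 4*(-1)*(-2))² = (6/11 + 8)² = (94/11)² = 8836/121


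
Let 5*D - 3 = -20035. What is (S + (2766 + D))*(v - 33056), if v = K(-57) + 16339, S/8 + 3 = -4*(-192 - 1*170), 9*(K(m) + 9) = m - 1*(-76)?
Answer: -1553254594/9 ≈ -1.7258e+8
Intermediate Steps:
K(m) = -5/9 + m/9 (K(m) = -9 + (m - 1*(-76))/9 = -9 + (m + 76)/9 = -9 + (76 + m)/9 = -9 + (76/9 + m/9) = -5/9 + m/9)
D = -20032/5 (D = ⅗ + (⅕)*(-20035) = ⅗ - 4007 = -20032/5 ≈ -4006.4)
S = 11560 (S = -24 + 8*(-4*(-192 - 1*170)) = -24 + 8*(-4*(-192 - 170)) = -24 + 8*(-4*(-362)) = -24 + 8*1448 = -24 + 11584 = 11560)
v = 146989/9 (v = (-5/9 + (⅑)*(-57)) + 16339 = (-5/9 - 19/3) + 16339 = -62/9 + 16339 = 146989/9 ≈ 16332.)
(S + (2766 + D))*(v - 33056) = (11560 + (2766 - 20032/5))*(146989/9 - 33056) = (11560 - 6202/5)*(-150515/9) = (51598/5)*(-150515/9) = -1553254594/9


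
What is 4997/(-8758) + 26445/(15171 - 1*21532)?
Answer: -263391227/55709638 ≈ -4.7279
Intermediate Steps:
4997/(-8758) + 26445/(15171 - 1*21532) = 4997*(-1/8758) + 26445/(15171 - 21532) = -4997/8758 + 26445/(-6361) = -4997/8758 + 26445*(-1/6361) = -4997/8758 - 26445/6361 = -263391227/55709638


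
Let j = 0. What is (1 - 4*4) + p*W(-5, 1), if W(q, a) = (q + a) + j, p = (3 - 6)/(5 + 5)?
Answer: -69/5 ≈ -13.800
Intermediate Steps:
p = -3/10 ≈ -0.30000
W(q, a) = a + q (W(q, a) = (q + a) + 0 = (a + q) + 0 = a + q)
(1 - 4*4) + p*W(-5, 1) = (1 - 4*4) - 3*(1 - 5)/10 = (1 - 16) - 3/10*(-4) = -15 + 6/5 = -69/5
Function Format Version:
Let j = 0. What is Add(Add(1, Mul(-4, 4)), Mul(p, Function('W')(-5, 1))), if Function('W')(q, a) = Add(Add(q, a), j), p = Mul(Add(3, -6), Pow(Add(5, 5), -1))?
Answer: Rational(-69, 5) ≈ -13.800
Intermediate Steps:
p = Rational(-3, 10) (p = Mul(-3, Pow(10, -1)) = Mul(-3, Rational(1, 10)) = Rational(-3, 10) ≈ -0.30000)
Function('W')(q, a) = Add(a, q) (Function('W')(q, a) = Add(Add(q, a), 0) = Add(Add(a, q), 0) = Add(a, q))
Add(Add(1, Mul(-4, 4)), Mul(p, Function('W')(-5, 1))) = Add(Add(1, Mul(-4, 4)), Mul(Rational(-3, 10), Add(1, -5))) = Add(Add(1, -16), Mul(Rational(-3, 10), -4)) = Add(-15, Rational(6, 5)) = Rational(-69, 5)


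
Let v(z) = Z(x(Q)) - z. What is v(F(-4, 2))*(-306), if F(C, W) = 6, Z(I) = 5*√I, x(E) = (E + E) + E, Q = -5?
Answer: 1836 - 1530*I*√15 ≈ 1836.0 - 5925.7*I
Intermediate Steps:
x(E) = 3*E (x(E) = 2*E + E = 3*E)
v(z) = -z + 5*I*√15 (v(z) = 5*√(3*(-5)) - z = 5*√(-15) - z = 5*(I*√15) - z = 5*I*√15 - z = -z + 5*I*√15)
v(F(-4, 2))*(-306) = (-1*6 + 5*I*√15)*(-306) = (-6 + 5*I*√15)*(-306) = 1836 - 1530*I*√15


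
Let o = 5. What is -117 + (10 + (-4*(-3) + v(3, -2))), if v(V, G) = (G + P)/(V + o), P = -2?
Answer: -191/2 ≈ -95.500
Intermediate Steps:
v(V, G) = (-2 + G)/(5 + V) (v(V, G) = (G - 2)/(V + 5) = (-2 + G)/(5 + V))
-117 + (10 + (-4*(-3) + v(3, -2))) = -117 + (10 + (-4*(-3) + (-2 - 2)/(5 + 3))) = -117 + (10 + (12 - 4/8)) = -117 + (10 + (12 + (⅛)*(-4))) = -117 + (10 + (12 - ½)) = -117 + (10 + 23/2) = -117 + 43/2 = -191/2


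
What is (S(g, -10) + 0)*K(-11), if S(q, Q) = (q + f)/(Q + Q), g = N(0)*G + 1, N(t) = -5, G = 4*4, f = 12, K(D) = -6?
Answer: -201/10 ≈ -20.100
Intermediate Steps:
G = 16
g = -79 (g = -5*16 + 1 = -80 + 1 = -79)
S(q, Q) = (12 + q)/(2*Q) (S(q, Q) = (q + 12)/(Q + Q) = (12 + q)/((2*Q)) = (12 + q)*(1/(2*Q)) = (12 + q)/(2*Q))
(S(g, -10) + 0)*K(-11) = ((½)*(12 - 79)/(-10) + 0)*(-6) = ((½)*(-⅒)*(-67) + 0)*(-6) = (67/20 + 0)*(-6) = (67/20)*(-6) = -201/10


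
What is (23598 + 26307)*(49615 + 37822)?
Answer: 4363543485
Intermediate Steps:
(23598 + 26307)*(49615 + 37822) = 49905*87437 = 4363543485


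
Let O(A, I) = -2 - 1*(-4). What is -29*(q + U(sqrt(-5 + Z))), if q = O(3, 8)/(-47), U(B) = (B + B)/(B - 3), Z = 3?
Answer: -4814/517 + 174*I*sqrt(2)/11 ≈ -9.3114 + 22.37*I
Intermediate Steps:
U(B) = 2*B/(-3 + B) (U(B) = (2*B)/(-3 + B) = 2*B/(-3 + B))
O(A, I) = 2 (O(A, I) = -2 + 4 = 2)
q = -2/47 (q = 2/(-47) = 2*(-1/47) = -2/47 ≈ -0.042553)
-29*(q + U(sqrt(-5 + Z))) = -29*(-2/47 + 2*sqrt(-5 + 3)/(-3 + sqrt(-5 + 3))) = -29*(-2/47 + 2*sqrt(-2)/(-3 + sqrt(-2))) = -29*(-2/47 + 2*(I*sqrt(2))/(-3 + I*sqrt(2))) = -29*(-2/47 + 2*I*sqrt(2)/(-3 + I*sqrt(2))) = 58/47 - 58*I*sqrt(2)/(-3 + I*sqrt(2))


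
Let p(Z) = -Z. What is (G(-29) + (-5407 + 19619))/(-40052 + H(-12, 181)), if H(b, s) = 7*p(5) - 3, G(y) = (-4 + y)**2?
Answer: -15301/40090 ≈ -0.38167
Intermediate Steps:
H(b, s) = -38 (H(b, s) = 7*(-1*5) - 3 = 7*(-5) - 3 = -35 - 3 = -38)
(G(-29) + (-5407 + 19619))/(-40052 + H(-12, 181)) = ((-4 - 29)**2 + (-5407 + 19619))/(-40052 - 38) = ((-33)**2 + 14212)/(-40090) = (1089 + 14212)*(-1/40090) = 15301*(-1/40090) = -15301/40090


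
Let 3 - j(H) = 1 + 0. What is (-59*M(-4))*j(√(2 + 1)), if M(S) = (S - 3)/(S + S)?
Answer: -413/4 ≈ -103.25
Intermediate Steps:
j(H) = 2 (j(H) = 3 - (1 + 0) = 3 - 1*1 = 3 - 1 = 2)
M(S) = (-3 + S)/(2*S) (M(S) = (-3 + S)/((2*S)) = (-3 + S)*(1/(2*S)) = (-3 + S)/(2*S))
(-59*M(-4))*j(√(2 + 1)) = -59*(-3 - 4)/(2*(-4))*2 = -59*(-1)*(-7)/(2*4)*2 = -59*7/8*2 = -413/8*2 = -413/4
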